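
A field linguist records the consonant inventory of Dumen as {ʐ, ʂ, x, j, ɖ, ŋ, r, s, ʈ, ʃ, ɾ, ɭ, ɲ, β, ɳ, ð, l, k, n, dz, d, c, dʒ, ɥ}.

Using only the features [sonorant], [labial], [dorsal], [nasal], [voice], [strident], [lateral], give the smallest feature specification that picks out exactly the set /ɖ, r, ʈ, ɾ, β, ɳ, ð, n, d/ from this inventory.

[−strident, −lateral, −dorsal]

Every target segment is [−strident], [−lateral], [−dorsal]; each remaining inventory member fails at least one of these. Each conjunct is needed — [−lateral, −dorsal] alone would also admit /ʐ, ʂ, s, ʃ, …/; [−strident, −dorsal] alone would also admit /ɭ, l/; [−strident, −lateral] alone would also admit /x, j, ŋ, ɲ, …/ — and no other combination of two listed features has exactly this extension, so three is the minimum.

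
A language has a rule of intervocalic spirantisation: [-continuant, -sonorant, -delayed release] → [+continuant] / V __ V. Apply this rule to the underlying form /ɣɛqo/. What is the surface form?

The only segment in the rule's environment that also matches [-continuant, -sonorant, -delayed release] is /q/. Applying [+continuant] turns the voiceless uvular stop into /χ/ (voiceless uvular fricative), giving [ɣɛχo].

[ɣɛχo]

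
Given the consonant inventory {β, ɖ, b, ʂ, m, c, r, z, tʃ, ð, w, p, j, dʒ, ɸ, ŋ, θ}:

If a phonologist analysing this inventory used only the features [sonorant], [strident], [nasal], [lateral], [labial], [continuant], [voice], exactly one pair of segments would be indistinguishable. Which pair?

r, j

/r/ (alveolar trill) and /j/ (palatal glide) are both [+sonorant], [-strident], [-nasal], [-lateral], [-labial], [+continuant], [+voice], so none of the listed features separates them. (They do differ in [dorsal], which is not among the given features.) Every other pair in the inventory differs on at least one listed feature.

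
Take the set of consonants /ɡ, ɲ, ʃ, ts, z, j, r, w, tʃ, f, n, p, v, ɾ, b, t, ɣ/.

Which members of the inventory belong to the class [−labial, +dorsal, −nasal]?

Checking each segment against [−labial], [+dorsal], [−nasal]: /ɡ/ (voiced velar stop), /j/ (palatal glide), /ɣ/ (voiced velar fricative) satisfy every feature; every other segment in the inventory fails at least one.

ɡ, j, ɣ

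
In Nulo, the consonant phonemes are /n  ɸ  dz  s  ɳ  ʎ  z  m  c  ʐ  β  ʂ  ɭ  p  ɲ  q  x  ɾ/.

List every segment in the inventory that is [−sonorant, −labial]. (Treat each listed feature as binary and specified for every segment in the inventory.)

Eliminate segments failing any feature: /n, ɳ, ʎ, m, ɭ, ɲ, ɾ/ are [+sonorant]; /ɸ, β, p/ are [+labial]. The remaining /dz, s, z, c, ʐ, ʂ, q, x/ satisfy [−sonorant], [−labial].

dz, s, z, c, ʐ, ʂ, q, x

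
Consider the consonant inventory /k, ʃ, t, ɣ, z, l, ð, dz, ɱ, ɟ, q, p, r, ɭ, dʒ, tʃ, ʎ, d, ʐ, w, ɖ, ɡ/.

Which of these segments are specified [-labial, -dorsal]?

ʃ, t, z, l, ð, dz, r, ɭ, dʒ, tʃ, d, ʐ, ɖ

First, the [-labial] segments are /k, ʃ, t, ɣ, z, l, ð, dz, ɟ, q, r, ɭ, dʒ, tʃ, ʎ, d, ʐ, ɖ, ɡ/.
Within that set, [-dorsal] leaves /ʃ, t, z, l, ð, dz, r, ɭ, dʒ, tʃ, d, ʐ, ɖ/.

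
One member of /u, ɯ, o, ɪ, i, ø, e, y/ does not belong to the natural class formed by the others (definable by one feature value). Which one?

ɪ

[tense] groups all but one: /o, i, y, e, u, ɯ, ø/ share [+tense] while /ɪ/ (high front unrounded lax vowel) alone is [−tense]. Removing any other segment would not leave a single-feature class that excludes it.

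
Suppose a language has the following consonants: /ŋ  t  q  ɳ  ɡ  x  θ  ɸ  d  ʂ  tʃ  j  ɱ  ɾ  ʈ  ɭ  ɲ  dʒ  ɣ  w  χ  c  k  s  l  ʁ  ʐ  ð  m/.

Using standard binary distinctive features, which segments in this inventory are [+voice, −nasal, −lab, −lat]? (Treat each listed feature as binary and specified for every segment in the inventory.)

ɡ, d, j, ɾ, dʒ, ɣ, ʁ, ʐ, ð

Checking each segment against [+voice], [−nasal], [−labial], [−lateral]: /ɡ/ (voiced velar stop), /d/ (voiced alveolar stop), /j/ (palatal glide), /ɾ/ (alveolar tap), /dʒ/ (voiced postalveolar affricate), /ɣ/ (voiced velar fricative), among others, satisfy every feature; every other segment in the inventory fails at least one.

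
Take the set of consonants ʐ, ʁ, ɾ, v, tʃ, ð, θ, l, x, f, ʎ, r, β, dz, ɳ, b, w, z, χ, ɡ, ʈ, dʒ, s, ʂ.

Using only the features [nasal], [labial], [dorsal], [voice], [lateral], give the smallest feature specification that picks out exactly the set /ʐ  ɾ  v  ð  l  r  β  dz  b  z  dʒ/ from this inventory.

The class [+voice], [-nasal], [-dorsal] has exactly /ʐ, ɾ, v, ð, l, r, β, dz, b, z, dʒ/ as its extension in this inventory. No smaller conjunction from the listed features achieves this: [-nasal, -dorsal] alone would also admit /tʃ, θ, f, ʈ, …/; [+voice, -dorsal] alone would also admit /ɳ/; [+voice, -nasal] alone would also admit /ʁ, ʎ, w, ɡ/; and checking the remaining two-feature bundles turns up none with this extension.

[+voice, -nasal, -dorsal]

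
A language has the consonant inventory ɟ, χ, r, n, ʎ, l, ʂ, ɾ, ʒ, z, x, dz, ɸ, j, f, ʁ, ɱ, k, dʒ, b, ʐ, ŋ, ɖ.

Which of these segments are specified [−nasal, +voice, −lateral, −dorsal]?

Checking each segment against [−nasal], [+voice], [−lateral], [−dorsal]: /r/ (alveolar trill), /ɾ/ (alveolar tap), /ʒ/ (voiced postalveolar fricative), /z/ (voiced alveolar fricative), /dz/ (voiced alveolar affricate), /dʒ/ (voiced postalveolar affricate), among others, satisfy every feature; every other segment in the inventory fails at least one.

r, ɾ, ʒ, z, dz, dʒ, b, ʐ, ɖ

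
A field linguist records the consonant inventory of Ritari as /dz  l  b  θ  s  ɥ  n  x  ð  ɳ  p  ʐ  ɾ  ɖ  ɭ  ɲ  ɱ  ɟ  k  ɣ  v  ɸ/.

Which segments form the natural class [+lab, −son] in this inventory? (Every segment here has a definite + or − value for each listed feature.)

First, the [+labial] segments are /b, ɥ, p, ɱ, v, ɸ/.
Then [−sonorant] leaves /b, p, v, ɸ/.

b, p, v, ɸ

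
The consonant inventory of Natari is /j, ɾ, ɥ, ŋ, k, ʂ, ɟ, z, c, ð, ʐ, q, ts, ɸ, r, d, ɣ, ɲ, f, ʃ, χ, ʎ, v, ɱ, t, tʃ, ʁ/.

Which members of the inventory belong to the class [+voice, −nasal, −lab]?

j, ɾ, ɟ, z, ð, ʐ, r, d, ɣ, ʎ, ʁ

First, the [+voice] segments are /j, ɾ, ɥ, ŋ, ɟ, z, ð, ʐ, r, d, ɣ, ɲ, ʎ, v, ɱ, ʁ/.
Then [−nasal] gives /j, ɾ, ɥ, ɟ, z, ð, ʐ, r, d, ɣ, ʎ, v, ʁ/.
Of those, [−labial] leaves /j, ɾ, ɟ, z, ð, ʐ, r, d, ɣ, ʎ, ʁ/.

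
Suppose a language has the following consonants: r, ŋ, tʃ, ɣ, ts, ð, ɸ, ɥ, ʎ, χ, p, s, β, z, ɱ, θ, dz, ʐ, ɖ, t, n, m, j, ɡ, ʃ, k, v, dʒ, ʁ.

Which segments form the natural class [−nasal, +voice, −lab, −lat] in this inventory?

Checking each segment against [−nasal], [+voice], [−labial], [−lateral]: /r/ (alveolar trill), /ɣ/ (voiced velar fricative), /ð/ (voiced dental fricative), /z/ (voiced alveolar fricative), /dz/ (voiced alveolar affricate), /ʐ/ (voiced retroflex fricative), among others, satisfy every feature; every other segment in the inventory fails at least one.

r, ɣ, ð, z, dz, ʐ, ɖ, j, ɡ, dʒ, ʁ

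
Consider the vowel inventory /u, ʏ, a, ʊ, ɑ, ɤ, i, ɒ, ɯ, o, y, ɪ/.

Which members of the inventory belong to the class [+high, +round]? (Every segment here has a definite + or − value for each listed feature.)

u, ʏ, ʊ, y

Among the inventory, the [+high] segments are /u, ʏ, ʊ, i, ɯ, y, ɪ/.
Intersecting with [+round] leaves /u, ʏ, ʊ, y/.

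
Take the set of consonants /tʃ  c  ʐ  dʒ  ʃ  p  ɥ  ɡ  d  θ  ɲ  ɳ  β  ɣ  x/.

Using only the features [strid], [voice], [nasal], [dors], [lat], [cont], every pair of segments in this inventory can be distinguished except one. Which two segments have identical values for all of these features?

ɥ, ɣ

On the given features, /ɥ/ and /ɣ/ have an identical profile: [−strident], [+voice], [−nasal], [+dorsal], [−lateral], [+continuant]. No other two segments in the inventory coincide on all 6 features. (They do differ in [sonorant], [labial], [round] and [back], which are not among the given features.)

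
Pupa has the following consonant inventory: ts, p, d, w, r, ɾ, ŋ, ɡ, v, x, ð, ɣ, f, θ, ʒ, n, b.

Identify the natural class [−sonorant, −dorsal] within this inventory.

ts, p, d, v, ð, f, θ, ʒ, b

Checking each segment against [−sonorant], [−dorsal]: /ts/ (voiceless alveolar affricate), /p/ (voiceless bilabial stop), /d/ (voiced alveolar stop), /v/ (voiced labiodental fricative), /ð/ (voiced dental fricative), /f/ (voiceless labiodental fricative), among others, satisfy every feature; every other segment in the inventory fails at least one.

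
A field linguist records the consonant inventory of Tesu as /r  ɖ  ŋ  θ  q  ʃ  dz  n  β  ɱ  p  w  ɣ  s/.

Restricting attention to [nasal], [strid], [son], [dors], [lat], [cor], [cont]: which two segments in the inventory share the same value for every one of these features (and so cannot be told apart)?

s, ʃ

Both /s/ and /ʃ/ are [−nasal], [+strident], [−sonorant], [−dorsal], [−lateral], [+coronal], [+continuant]. Since the list omits [anterior] and [distributed] — which do distinguish the voiceless alveolar fricative from the voiceless postalveolar fricative — this pair collapses; all other pairs remain distinct.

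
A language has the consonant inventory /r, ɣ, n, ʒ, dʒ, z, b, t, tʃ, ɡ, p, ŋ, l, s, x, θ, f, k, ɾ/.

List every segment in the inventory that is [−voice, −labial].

Eliminate segments failing any feature: /r, ɣ, n, ʒ, dʒ, z, b, ɡ, ŋ, l, ɾ/ are [+voice]; /p, f/ are [+labial]. The remaining /t, tʃ, s, x, θ, k/ satisfy [−voice], [−labial].

t, tʃ, s, x, θ, k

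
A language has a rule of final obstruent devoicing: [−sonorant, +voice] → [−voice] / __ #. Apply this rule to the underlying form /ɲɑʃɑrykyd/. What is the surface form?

The only segment in the rule's environment that also matches [−sonorant, +voice] is /d/. Applying [−voice] turns the voiced alveolar stop into /t/ (voiceless alveolar stop), giving [ɲɑʃɑrykyt].

[ɲɑʃɑrykyt]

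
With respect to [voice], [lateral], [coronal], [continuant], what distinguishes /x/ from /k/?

[continuant]

/x/ is the voiceless velar fricative and /k/ is the voiceless velar stop. Both are [−voice], [−lateral], [−coronal]. /x/ is [+continuant] while /k/ is [−continuant], so the distinguishing feature is [continuant].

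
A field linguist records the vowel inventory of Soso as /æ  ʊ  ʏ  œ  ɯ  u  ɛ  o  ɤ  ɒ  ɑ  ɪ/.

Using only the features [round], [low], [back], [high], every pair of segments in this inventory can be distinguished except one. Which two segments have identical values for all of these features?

u, ʊ

On the given features, /u/ and /ʊ/ have an identical profile: [+round], [-low], [+back], [+high]. No other two segments in the inventory coincide on all 4 features. (They do differ in [tense], which is not among the given features.)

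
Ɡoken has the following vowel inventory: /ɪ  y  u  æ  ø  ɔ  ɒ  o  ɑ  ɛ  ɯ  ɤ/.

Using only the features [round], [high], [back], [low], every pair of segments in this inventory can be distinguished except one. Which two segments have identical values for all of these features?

/o/ (mid back rounded tense vowel) and /ɔ/ (mid back rounded lax vowel) are both [+round], [-high], [+back], [-low], so none of the listed features separates them. (They do differ in [tense], which is not among the given features.) Every other pair in the inventory differs on at least one listed feature.

o, ɔ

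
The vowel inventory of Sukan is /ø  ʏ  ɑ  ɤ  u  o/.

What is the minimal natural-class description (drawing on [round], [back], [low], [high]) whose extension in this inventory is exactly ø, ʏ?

[−back]

/ø, ʏ/ are exactly the [−back] segments in the inventory, so a single feature suffices.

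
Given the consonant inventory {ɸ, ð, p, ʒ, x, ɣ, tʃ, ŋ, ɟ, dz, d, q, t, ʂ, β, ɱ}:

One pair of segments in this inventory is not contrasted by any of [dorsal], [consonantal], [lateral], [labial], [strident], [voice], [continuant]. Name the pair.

ɟ, ŋ

/ɟ/ (voiced palatal stop) and /ŋ/ (velar nasal) are both [+dorsal], [+consonantal], [-lateral], [-labial], [-strident], [+voice], [-continuant], so none of the listed features separates them. (They do differ in [sonorant], [nasal] and [back], which are not among the given features.) Every other pair in the inventory differs on at least one listed feature.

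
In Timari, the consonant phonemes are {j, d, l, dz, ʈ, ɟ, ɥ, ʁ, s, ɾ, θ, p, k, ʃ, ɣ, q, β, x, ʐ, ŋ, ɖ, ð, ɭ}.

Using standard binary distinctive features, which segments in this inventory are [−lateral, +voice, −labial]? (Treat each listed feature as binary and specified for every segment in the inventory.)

j, d, dz, ɟ, ʁ, ɾ, ɣ, ʐ, ŋ, ɖ, ð

First, the [−lateral] segments are /j, d, dz, ʈ, ɟ, ɥ, ʁ, s, ɾ, θ, p, k, ʃ, ɣ, q, β, x, ʐ, ŋ, ɖ, ð/.
Then [+voice] gives /j, d, dz, ɟ, ɥ, ʁ, ɾ, ɣ, β, ʐ, ŋ, ɖ, ð/.
Intersecting with [−labial] leaves /j, d, dz, ɟ, ʁ, ɾ, ɣ, ʐ, ŋ, ɖ, ð/.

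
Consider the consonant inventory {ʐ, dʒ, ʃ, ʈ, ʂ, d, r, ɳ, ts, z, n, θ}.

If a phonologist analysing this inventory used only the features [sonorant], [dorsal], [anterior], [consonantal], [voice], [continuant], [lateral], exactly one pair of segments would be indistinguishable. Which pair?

On the given features, /ʂ/ and /ʃ/ have an identical profile: [-sonorant], [-dorsal], [-anterior], [+consonantal], [-voice], [+continuant], [-lateral]. No other two segments in the inventory coincide on all 7 features. (They do differ in [distributed], which is not among the given features.)

ʂ, ʃ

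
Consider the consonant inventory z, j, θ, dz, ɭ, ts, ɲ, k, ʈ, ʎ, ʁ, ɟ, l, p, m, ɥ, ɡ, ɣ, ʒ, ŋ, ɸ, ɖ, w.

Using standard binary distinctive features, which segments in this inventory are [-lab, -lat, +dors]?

Checking each segment against [-labial], [-lateral], [+dorsal]: /j/ (palatal glide), /ɲ/ (palatal nasal), /k/ (voiceless velar stop), /ʁ/ (voiced uvular fricative), /ɟ/ (voiced palatal stop), /ɡ/ (voiced velar stop), among others, satisfy every feature; every other segment in the inventory fails at least one.

j, ɲ, k, ʁ, ɟ, ɡ, ɣ, ŋ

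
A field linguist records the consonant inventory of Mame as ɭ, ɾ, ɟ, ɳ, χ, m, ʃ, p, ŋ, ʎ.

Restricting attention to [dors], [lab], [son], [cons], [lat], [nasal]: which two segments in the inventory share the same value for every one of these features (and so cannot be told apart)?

χ, ɟ

On the given features, /χ/ and /ɟ/ have an identical profile: [+dorsal], [−labial], [−sonorant], [+consonantal], [−lateral], [−nasal]. No other two segments in the inventory coincide on all 6 features. (They do differ in [voice], [continuant], [high] and [back], which are not among the given features.)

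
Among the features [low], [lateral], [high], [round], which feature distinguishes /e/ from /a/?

[low]

The two segments share [−lateral], [−high], [−round]. The only feature from the list on which they differ: /e/ is [−low] while /a/ is [+low].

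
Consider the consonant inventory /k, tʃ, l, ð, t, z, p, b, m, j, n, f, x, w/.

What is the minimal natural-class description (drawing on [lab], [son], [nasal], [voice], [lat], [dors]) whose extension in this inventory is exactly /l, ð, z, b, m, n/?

The class [+voice], [-dorsal] has exactly /l, ð, z, b, m, n/ as its extension in this inventory. No smaller conjunction from the listed features achieves this: [-dorsal] alone would also admit /tʃ, t, p, f/; [+voice] alone would also admit /j, w/; and checking the remaining single features turns up none with this extension.

[+voice, -dors]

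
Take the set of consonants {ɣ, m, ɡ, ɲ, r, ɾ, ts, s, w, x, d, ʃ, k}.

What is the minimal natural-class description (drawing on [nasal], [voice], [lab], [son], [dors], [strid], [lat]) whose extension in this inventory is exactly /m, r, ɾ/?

[+son, -dors]

Every target segment is [+sonorant], [-dorsal]; each remaining inventory member fails at least one of these. Each conjunct is needed — [-dorsal] alone would also admit /ts, s, d, ʃ/; [+sonorant] alone would also admit /ɲ, w/ — and no other single listed feature has exactly this extension, so two is the minimum.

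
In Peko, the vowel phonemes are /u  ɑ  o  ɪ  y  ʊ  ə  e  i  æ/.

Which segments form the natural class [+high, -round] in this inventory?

ɪ, i

Eliminate segments failing any feature: /u, y, ʊ/ are [+round]; /ɑ, o, ə, e, æ/ are [-high]. The remaining /ɪ, i/ satisfy [+high], [-round].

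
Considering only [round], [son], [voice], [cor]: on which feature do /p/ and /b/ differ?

/p/ is the voiceless bilabial stop and /b/ is the voiced bilabial stop. Both are [−round], [−sonorant], [−coronal]. /p/ is [−voice] while /b/ is [+voice], so the distinguishing feature is [voice].

[voice]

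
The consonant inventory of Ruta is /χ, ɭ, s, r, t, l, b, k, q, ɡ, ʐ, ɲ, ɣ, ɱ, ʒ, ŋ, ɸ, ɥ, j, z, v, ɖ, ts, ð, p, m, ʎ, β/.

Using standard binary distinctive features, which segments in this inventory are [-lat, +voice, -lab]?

Checking each segment against [-lateral], [+voice], [-labial]: /r/ (alveolar trill), /ɡ/ (voiced velar stop), /ʐ/ (voiced retroflex fricative), /ɲ/ (palatal nasal), /ɣ/ (voiced velar fricative), /ʒ/ (voiced postalveolar fricative), among others, satisfy every feature; every other segment in the inventory fails at least one.

r, ɡ, ʐ, ɲ, ɣ, ʒ, ŋ, j, z, ɖ, ð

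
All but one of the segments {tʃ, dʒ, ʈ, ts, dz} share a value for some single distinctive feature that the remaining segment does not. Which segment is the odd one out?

ʈ

[delayed release] (equivalently [strident]) groups all but one: /dʒ, tʃ, dz, ts/ share [+delayed release] while /ʈ/ (voiceless retroflex stop) alone is [-delayed release]. Removing any other segment would not leave a single-feature class that excludes it.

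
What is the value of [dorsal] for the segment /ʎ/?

/ʎ/ is the palatal lateral approximant. The feature [dorsal] marks segments articulated with the tongue body; /ʎ/ has this property, so it is [+dorsal].

[+dorsal]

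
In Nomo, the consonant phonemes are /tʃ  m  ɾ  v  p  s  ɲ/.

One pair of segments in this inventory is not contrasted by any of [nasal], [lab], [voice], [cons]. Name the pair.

Both /tʃ/ and /s/ are [−nasal], [−labial], [−voice], [+consonantal]. Since the list omits [continuant], [anterior] and [distributed] — which do distinguish the voiceless postalveolar affricate from the voiceless alveolar fricative — this pair collapses; all other pairs remain distinct.

tʃ, s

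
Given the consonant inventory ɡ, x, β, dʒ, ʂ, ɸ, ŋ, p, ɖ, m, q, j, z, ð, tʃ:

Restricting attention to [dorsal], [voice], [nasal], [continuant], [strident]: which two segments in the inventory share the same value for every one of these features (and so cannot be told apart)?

/ð/ (voiced dental fricative) and /β/ (voiced bilabial fricative) are both [−dorsal], [+voice], [−nasal], [+continuant], [−strident], so none of the listed features separates them. (They do differ in [labial] and [coronal], which are not among the given features.) Every other pair in the inventory differs on at least one listed feature.

ð, β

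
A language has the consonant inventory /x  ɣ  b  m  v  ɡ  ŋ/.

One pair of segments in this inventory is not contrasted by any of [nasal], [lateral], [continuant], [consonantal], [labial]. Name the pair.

ɣ, x

Both /ɣ/ and /x/ are [-nasal], [-lateral], [+continuant], [+consonantal], [-labial]. Since the list omits [voice] — which does distinguish the voiced velar fricative from the voiceless velar fricative — this pair collapses; all other pairs remain distinct.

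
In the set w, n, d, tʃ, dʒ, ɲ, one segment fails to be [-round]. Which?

w

/n, tʃ, ɲ, d, dʒ/ are all [-round]; /w/ (labial-velar glide) is [+round].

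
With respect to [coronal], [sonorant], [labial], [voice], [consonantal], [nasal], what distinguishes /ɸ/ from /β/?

[voice]

/ɸ/ (voiceless bilabial fricative) and /β/ (voiced bilabial fricative) agree on [-coronal], [-sonorant], [+labial], [+consonantal], [-nasal]. They differ on [voice] (/ɸ/ [-], /β/ [+]).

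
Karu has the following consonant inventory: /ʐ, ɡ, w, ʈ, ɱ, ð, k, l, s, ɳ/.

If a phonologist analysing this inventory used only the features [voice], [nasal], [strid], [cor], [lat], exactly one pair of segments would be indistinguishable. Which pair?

Both /ɡ/ and /w/ are [+voice], [−nasal], [−strident], [−coronal], [−lateral]. Since the list omits [sonorant], [continuant], [labial] and [round] — which do distinguish the voiced velar stop from the labial-velar glide — this pair collapses; all other pairs remain distinct.

ɡ, w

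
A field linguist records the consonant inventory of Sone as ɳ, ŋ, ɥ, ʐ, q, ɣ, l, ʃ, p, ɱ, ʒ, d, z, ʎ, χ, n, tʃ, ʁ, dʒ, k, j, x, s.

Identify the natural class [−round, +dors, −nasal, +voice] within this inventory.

Checking each segment against [−round], [+dorsal], [−nasal], [+voice]: /ɣ/ (voiced velar fricative), /ʎ/ (palatal lateral approximant), /ʁ/ (voiced uvular fricative), /j/ (palatal glide) satisfy every feature; every other segment in the inventory fails at least one.

ɣ, ʎ, ʁ, j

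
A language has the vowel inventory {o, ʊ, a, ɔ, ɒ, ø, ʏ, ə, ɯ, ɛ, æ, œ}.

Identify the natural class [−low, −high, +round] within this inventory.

Checking each segment against [−low], [−high], [+round]: /o/ (mid back rounded tense vowel), /ɔ/ (mid back rounded lax vowel), /ø/ (mid front rounded tense vowel), /œ/ (mid front rounded lax vowel) satisfy every feature; every other segment in the inventory fails at least one.

o, ɔ, ø, œ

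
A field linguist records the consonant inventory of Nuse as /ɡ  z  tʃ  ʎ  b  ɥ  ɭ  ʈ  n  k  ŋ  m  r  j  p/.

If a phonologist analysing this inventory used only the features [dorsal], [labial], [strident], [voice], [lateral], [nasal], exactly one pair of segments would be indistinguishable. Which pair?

ɡ, j

/ɡ/ (voiced velar stop) and /j/ (palatal glide) are both [+dorsal], [-labial], [-strident], [+voice], [-lateral], [-nasal], so none of the listed features separates them. (They do differ in [sonorant], [continuant] and [back], which are not among the given features.) Every other pair in the inventory differs on at least one listed feature.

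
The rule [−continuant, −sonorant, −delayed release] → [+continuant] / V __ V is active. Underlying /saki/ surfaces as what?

[saxi]

/k/ satisfies [−continuant, −sonorant, −delayed release] and sits in V __ V. The [+continuant] counterpart of the voiceless velar stop is /x/. Other segments in /saki/ either fail the structural description or are not in the environment, so the surface form is [saxi].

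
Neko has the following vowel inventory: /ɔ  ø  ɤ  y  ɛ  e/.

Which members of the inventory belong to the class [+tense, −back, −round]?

e

Checking each segment against [+tense], [−back], [−round]: /e/ (mid front unrounded tense vowel) satisfies every feature; every other segment in the inventory fails at least one.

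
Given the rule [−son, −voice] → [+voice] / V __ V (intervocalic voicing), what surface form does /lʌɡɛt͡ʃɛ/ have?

Only /t͡ʃ/ occurs between two vowels (/ɛ/ __ /ɛ/) and matches the structural description. It is a voiceless postalveolar affricate, so [−son, −voice] holds; changing it to [+voice] with all other features held fixed yields /d͡ʒ/ (voiced postalveolar affricate). No other segment meets both the structural description and the environment, so the output is [lʌɡɛd͡ʒɛ].

[lʌɡɛd͡ʒɛ]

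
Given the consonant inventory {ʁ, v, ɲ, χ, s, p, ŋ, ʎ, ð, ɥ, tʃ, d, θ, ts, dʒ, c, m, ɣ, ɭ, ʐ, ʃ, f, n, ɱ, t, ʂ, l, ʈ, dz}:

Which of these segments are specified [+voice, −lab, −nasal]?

ʁ, ʎ, ð, d, dʒ, ɣ, ɭ, ʐ, l, dz

Eliminate segments failing any feature: /v, ɥ, m, ɱ/ are [+labial]; /ɲ, ŋ, n/ are [+nasal]; /χ, s, p, tʃ, θ, ts, c, ʃ, f, t, ʂ, ʈ/ are [−voice]. The remaining /ʁ, ʎ, ð, d, dʒ, ɣ, ɭ, ʐ, l, dz/ satisfy [+voice], [−labial], [−nasal].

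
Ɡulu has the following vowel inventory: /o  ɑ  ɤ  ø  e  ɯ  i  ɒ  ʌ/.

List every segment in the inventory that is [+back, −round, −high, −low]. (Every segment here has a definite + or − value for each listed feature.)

ɤ, ʌ

Checking each segment against [+back], [−round], [−high], [−low]: /ɤ/ (mid back unrounded tense vowel), /ʌ/ (mid back unrounded lax vowel) satisfy every feature; every other segment in the inventory fails at least one.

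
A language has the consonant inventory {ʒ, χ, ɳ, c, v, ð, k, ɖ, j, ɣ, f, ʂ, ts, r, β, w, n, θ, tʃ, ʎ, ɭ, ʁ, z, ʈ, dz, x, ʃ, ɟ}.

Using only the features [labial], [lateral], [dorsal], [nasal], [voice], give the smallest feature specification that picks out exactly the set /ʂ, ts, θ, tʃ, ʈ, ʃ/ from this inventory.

The class [−voice], [−labial], [−dorsal] has exactly /ʂ, ts, θ, tʃ, ʈ, ʃ/ as its extension in this inventory. No smaller conjunction from the listed features achieves this: [−labial, −dorsal] alone would also admit /ʒ, ɳ, ð, ɖ, …/; [−voice, −dorsal] alone would also admit /f/; [−voice, −labial] alone would also admit /χ, c, k, x/; and checking the remaining two-feature bundles turns up none with this extension.

[−voice, −labial, −dorsal]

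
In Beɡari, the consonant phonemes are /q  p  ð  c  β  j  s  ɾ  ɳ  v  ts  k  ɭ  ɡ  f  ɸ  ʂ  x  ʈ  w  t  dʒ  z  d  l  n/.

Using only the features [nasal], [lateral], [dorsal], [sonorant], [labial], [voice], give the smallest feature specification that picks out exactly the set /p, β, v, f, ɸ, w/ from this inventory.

[+labial]

The target set is precisely the extension of [+labial] in this inventory.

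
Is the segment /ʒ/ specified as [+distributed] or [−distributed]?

/ʒ/ is the voiced postalveolar fricative, hence [+distributed].

[+distributed]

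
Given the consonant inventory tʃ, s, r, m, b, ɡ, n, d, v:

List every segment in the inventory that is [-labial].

tʃ, s, r, ɡ, n, d

The [-labial] segments here are /tʃ, s, r, ɡ, n, d/; the remaining /m, b, v/ are [+labial].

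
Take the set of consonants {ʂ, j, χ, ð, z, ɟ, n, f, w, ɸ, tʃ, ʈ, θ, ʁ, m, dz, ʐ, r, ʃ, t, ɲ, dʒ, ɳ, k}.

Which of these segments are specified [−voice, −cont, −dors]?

tʃ, ʈ, t

Eliminate segments failing any feature: /ʂ, χ, f, ɸ, θ, ʃ/ are [+continuant]; /j, ð, z, ɟ, n, w, ʁ, m, dz, ʐ, r, ɲ, dʒ, ɳ/ are [+voice]; /k/ is [+dorsal]. The remaining /tʃ, ʈ, t/ satisfy [−voice], [−continuant], [−dorsal].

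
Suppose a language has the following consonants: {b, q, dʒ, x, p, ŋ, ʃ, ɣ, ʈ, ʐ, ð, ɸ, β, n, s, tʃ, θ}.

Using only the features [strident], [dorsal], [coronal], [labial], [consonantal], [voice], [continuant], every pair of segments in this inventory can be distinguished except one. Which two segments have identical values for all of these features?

ʃ, s

/ʃ/ (voiceless postalveolar fricative) and /s/ (voiceless alveolar fricative) are both [+strident], [−dorsal], [+coronal], [−labial], [+consonantal], [−voice], [+continuant], so none of the listed features separates them. (They do differ in [anterior] and [distributed], which are not among the given features.) Every other pair in the inventory differs on at least one listed feature.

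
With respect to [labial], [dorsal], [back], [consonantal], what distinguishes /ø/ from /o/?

/ø/ is the mid front rounded tense vowel and /o/ is the mid back rounded tense vowel. Both are [+labial], [+dorsal], [-consonantal]. /ø/ is [-back] while /o/ is [+back], so the distinguishing feature is [back].

[back]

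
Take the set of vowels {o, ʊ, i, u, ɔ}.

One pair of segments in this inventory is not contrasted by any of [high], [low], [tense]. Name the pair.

On the given features, /u/ and /i/ have an identical profile: [+high], [−low], [+tense]. No other two segments in the inventory coincide on all 3 features. (They do differ in [labial], [round] and [back], which are not among the given features.)

u, i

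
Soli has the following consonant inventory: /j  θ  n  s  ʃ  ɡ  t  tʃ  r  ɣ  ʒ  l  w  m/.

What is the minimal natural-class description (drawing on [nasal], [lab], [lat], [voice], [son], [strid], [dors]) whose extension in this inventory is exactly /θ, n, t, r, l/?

Every target segment is [−strident], [−labial], [−dorsal]; each remaining inventory member fails at least one of these. Each conjunct is needed — [−labial, −dorsal] alone would also admit /s, ʃ, tʃ, ʒ/; [−strident, −dorsal] alone would also admit /m/; [−strident, −labial] alone would also admit /j, ɡ, ɣ/ — and no other combination of two listed features has exactly this extension, so three is the minimum.

[−strid, −lab, −dors]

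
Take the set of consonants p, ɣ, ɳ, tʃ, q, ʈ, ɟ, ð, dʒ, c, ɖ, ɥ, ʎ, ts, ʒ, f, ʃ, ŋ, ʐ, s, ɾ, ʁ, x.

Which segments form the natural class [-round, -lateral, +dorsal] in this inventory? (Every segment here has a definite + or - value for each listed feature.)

ɣ, q, ɟ, c, ŋ, ʁ, x

Eliminate segments failing any feature: /p, ɳ, tʃ, ʈ, ð, dʒ, ɖ, ts, ʒ, f, ʃ, ʐ, s, ɾ/ are [-dorsal]; /ɥ/ is [+round]; /ʎ/ is [+lateral]. The remaining /ɣ, q, ɟ, c, ŋ, ʁ, x/ satisfy [-round], [-lateral], [+dorsal].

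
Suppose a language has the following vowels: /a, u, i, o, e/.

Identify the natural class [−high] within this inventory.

a, o, e

The feature [high] marks segments produced with the tongue body raised. In this inventory /a, o, e/ lack that property, so they are [−high]; /u, i/ are [+high].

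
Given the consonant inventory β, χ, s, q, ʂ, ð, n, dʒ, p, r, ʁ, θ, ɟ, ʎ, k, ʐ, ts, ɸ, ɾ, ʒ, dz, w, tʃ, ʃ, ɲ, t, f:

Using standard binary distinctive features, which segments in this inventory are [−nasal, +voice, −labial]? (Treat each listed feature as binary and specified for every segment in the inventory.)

ð, dʒ, r, ʁ, ɟ, ʎ, ʐ, ɾ, ʒ, dz

Eliminate segments failing any feature: /β, w/ are [+labial]; /χ, s, q, ʂ, p, θ, k, ts, ɸ, tʃ, ʃ, t, f/ are [−voice]; /n, ɲ/ are [+nasal]. The remaining /ð, dʒ, r, ʁ, ɟ, ʎ, ʐ, ɾ, ʒ, dz/ satisfy [−nasal], [+voice], [−labial].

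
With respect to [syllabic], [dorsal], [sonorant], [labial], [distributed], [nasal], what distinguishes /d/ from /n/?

The two segments share [-syllabic], [-dorsal], [-labial], [-distributed]. The only features from the list on which they differ: /d/ is [-sonorant] while /n/ is [+sonorant]; /d/ is [-nasal] while /n/ is [+nasal].

[sonorant], [nasal]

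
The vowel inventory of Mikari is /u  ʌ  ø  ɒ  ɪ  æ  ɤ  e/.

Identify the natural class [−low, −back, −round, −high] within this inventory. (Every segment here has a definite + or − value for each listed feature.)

The [−low] segments are /u, ʌ, ø, ɪ, ɤ, e/.
Within that set, [−back] gives /ø, ɪ, e/.
Among these, [−round] gives /ɪ, e/.
Intersecting with [−high] leaves /e/.

e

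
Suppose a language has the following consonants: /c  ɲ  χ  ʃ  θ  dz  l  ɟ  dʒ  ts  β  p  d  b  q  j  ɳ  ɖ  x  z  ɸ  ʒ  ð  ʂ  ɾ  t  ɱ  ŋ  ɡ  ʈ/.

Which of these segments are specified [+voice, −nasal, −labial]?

Checking each segment against [+voice], [−nasal], [−labial]: /dz/ (voiced alveolar affricate), /l/ (alveolar lateral approximant), /ɟ/ (voiced palatal stop), /dʒ/ (voiced postalveolar affricate), /d/ (voiced alveolar stop), /j/ (palatal glide), among others, satisfy every feature; every other segment in the inventory fails at least one.

dz, l, ɟ, dʒ, d, j, ɖ, z, ʒ, ð, ɾ, ɡ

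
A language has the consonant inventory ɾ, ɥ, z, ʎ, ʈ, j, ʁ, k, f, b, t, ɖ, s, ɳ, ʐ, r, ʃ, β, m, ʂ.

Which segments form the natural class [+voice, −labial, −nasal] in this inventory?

The [+voice] segments are /ɾ, ɥ, z, ʎ, j, ʁ, b, ɖ, ɳ, ʐ, r, β, m/.
Intersecting with [−labial] gives /ɾ, z, ʎ, j, ʁ, ɖ, ɳ, ʐ, r/.
Within that set, [−nasal] leaves /ɾ, z, ʎ, j, ʁ, ɖ, ʐ, r/.

ɾ, z, ʎ, j, ʁ, ɖ, ʐ, r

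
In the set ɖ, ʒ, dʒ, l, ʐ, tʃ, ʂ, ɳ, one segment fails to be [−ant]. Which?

/ɳ, ʒ, ʂ, tʃ, ʐ, ɖ, dʒ/ are all [−anterior]; /l/ (alveolar lateral approximant) is [+anterior].

l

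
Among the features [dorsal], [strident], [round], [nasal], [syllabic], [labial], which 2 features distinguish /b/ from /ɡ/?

[labial], [dorsal]

The two segments share [−strident], [−round], [−nasal], [−syllabic]. The only features from the list on which they differ: /b/ is [+labial] while /ɡ/ is [−labial]; /b/ is [−dorsal] while /ɡ/ is [+dorsal].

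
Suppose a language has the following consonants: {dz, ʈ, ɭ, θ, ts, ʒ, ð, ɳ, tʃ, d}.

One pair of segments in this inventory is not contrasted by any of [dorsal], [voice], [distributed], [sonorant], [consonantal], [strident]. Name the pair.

ɳ, ɭ

On the given features, /ɳ/ and /ɭ/ have an identical profile: [−dorsal], [+voice], [−distributed], [+sonorant], [+consonantal], [−strident]. No other two segments in the inventory coincide on all 6 features. (They do differ in [nasal] and [lateral], which are not among the given features.)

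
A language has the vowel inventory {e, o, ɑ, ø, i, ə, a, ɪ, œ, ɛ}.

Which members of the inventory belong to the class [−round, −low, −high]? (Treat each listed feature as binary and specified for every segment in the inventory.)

Checking each segment against [−round], [−low], [−high]: /e/ (mid front unrounded tense vowel), /ə/ (mid central vowel (schwa)), /ɛ/ (mid front unrounded lax vowel) satisfy every feature; every other segment in the inventory fails at least one.

e, ə, ɛ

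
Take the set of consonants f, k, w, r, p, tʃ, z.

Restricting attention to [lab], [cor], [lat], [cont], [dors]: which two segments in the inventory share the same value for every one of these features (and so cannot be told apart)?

On the given features, /r/ and /z/ have an identical profile: [-labial], [+coronal], [-lateral], [+continuant], [-dorsal]. No other two segments in the inventory coincide on all 5 features. (They do differ in [sonorant] and [strident], which are not among the given features.)

r, z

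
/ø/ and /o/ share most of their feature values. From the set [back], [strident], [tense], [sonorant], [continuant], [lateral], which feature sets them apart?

/ø/ is the mid front rounded tense vowel and /o/ is the mid back rounded tense vowel. Both are [−strident], [+tense], [+sonorant], [+continuant], [−lateral]. /ø/ is [−back] while /o/ is [+back], so the distinguishing feature is [back].

[back]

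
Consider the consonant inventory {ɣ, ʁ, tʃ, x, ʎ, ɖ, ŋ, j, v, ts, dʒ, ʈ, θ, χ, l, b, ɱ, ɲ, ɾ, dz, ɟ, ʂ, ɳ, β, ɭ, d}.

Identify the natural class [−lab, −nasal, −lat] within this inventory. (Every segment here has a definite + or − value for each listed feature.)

The [−labial] segments are /ɣ, ʁ, tʃ, x, ʎ, ɖ, ŋ, j, ts, dʒ, ʈ, θ, χ, l, ɲ, ɾ, dz, ɟ, ʂ, ɳ, ɭ, d/.
Among these, [−nasal] gives /ɣ, ʁ, tʃ, x, ʎ, ɖ, j, ts, dʒ, ʈ, θ, χ, l, ɾ, dz, ɟ, ʂ, ɭ, d/.
Among these, [−lateral] leaves /ɣ, ʁ, tʃ, x, ɖ, j, ts, dʒ, ʈ, θ, χ, ɾ, dz, ɟ, ʂ, d/.

ɣ, ʁ, tʃ, x, ɖ, j, ts, dʒ, ʈ, θ, χ, ɾ, dz, ɟ, ʂ, d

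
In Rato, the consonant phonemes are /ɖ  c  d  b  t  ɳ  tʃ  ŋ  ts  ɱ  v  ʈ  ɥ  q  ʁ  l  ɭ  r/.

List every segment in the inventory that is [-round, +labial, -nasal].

Eliminate segments failing any feature: /ɖ, c, d, t, ɳ, tʃ, ŋ, ts, ʈ, q, ʁ, l, ɭ, r/ are [-labial]; /ɱ/ is [+nasal]; /ɥ/ is [+round]. The remaining /b, v/ satisfy [-round], [+labial], [-nasal].

b, v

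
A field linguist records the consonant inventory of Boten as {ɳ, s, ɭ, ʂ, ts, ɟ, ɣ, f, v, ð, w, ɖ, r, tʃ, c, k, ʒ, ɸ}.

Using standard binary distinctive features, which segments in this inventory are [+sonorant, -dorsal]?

ɳ, ɭ, r

The [+sonorant] segments are /ɳ, ɭ, w, r/.
Among these, [-dorsal] leaves /ɳ, ɭ, r/.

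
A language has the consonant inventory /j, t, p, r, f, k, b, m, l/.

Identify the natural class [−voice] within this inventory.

The [−voice] segments here are /t, p, f, k/; the remaining /j, r, b, m, l/ are [+voice].

t, p, f, k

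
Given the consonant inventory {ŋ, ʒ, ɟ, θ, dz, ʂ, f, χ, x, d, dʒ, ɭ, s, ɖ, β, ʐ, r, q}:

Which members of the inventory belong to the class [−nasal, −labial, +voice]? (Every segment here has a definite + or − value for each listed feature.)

ʒ, ɟ, dz, d, dʒ, ɭ, ɖ, ʐ, r

Checking each segment against [−nasal], [−labial], [+voice]: /ʒ/ (voiced postalveolar fricative), /ɟ/ (voiced palatal stop), /dz/ (voiced alveolar affricate), /d/ (voiced alveolar stop), /dʒ/ (voiced postalveolar affricate), /ɭ/ (retroflex lateral approximant), among others, satisfy every feature; every other segment in the inventory fails at least one.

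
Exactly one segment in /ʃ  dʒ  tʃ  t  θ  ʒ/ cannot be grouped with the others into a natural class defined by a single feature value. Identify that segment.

The remaining segments after removing /t/ share [+distributed]; /t/ (voiceless alveolar stop) is [-distributed]. For every other candidate removal, the leftover set fails to share any single feature value that the removed segment lacks.

t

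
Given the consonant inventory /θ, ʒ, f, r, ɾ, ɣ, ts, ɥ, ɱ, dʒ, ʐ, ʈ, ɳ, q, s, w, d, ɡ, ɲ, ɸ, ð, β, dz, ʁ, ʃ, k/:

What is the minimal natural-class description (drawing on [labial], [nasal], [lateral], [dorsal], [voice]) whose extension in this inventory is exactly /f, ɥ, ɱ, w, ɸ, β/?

[+labial]

The target set is precisely the extension of [+labial] in this inventory.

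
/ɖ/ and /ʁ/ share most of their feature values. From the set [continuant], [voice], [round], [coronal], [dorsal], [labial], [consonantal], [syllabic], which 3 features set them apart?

The two segments share [+voice], [−round], [−labial], [+consonantal], [−syllabic]. The only features from the list on which they differ: /ɖ/ is [−continuant] while /ʁ/ is [+continuant]; /ɖ/ is [+coronal] while /ʁ/ is [−coronal]; /ɖ/ is [−dorsal] while /ʁ/ is [+dorsal].

[continuant], [coronal], [dorsal]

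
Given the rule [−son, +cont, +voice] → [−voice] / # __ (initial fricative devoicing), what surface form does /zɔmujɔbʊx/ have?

[sɔmujɔbʊx]

Only the initial segment /z/ is both word-initial and matches the structural description. It is a voiced alveolar fricative, so [−son, +cont, +voice] holds; changing it to [−voice] with all other features held fixed yields /s/ (voiceless alveolar fricative). No other segment meets both the structural description and the environment, so the output is [sɔmujɔbʊx].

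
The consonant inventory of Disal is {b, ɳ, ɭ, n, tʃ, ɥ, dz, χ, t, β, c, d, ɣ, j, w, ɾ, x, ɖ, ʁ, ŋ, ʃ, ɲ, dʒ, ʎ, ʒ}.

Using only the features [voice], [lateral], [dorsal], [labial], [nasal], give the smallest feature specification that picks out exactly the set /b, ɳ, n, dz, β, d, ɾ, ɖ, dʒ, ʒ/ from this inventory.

Every target segment is [+voice], [-lateral], [-dorsal]; each remaining inventory member fails at least one of these. Each conjunct is needed — [-lateral, -dorsal] alone would also admit /tʃ, t, ʃ/; [+voice, -dorsal] alone would also admit /ɭ/; [+voice, -lateral] alone would also admit /ɥ, ɣ, j, w, …/ — and no other combination of two listed features has exactly this extension, so three is the minimum.

[+voice, -lateral, -dorsal]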